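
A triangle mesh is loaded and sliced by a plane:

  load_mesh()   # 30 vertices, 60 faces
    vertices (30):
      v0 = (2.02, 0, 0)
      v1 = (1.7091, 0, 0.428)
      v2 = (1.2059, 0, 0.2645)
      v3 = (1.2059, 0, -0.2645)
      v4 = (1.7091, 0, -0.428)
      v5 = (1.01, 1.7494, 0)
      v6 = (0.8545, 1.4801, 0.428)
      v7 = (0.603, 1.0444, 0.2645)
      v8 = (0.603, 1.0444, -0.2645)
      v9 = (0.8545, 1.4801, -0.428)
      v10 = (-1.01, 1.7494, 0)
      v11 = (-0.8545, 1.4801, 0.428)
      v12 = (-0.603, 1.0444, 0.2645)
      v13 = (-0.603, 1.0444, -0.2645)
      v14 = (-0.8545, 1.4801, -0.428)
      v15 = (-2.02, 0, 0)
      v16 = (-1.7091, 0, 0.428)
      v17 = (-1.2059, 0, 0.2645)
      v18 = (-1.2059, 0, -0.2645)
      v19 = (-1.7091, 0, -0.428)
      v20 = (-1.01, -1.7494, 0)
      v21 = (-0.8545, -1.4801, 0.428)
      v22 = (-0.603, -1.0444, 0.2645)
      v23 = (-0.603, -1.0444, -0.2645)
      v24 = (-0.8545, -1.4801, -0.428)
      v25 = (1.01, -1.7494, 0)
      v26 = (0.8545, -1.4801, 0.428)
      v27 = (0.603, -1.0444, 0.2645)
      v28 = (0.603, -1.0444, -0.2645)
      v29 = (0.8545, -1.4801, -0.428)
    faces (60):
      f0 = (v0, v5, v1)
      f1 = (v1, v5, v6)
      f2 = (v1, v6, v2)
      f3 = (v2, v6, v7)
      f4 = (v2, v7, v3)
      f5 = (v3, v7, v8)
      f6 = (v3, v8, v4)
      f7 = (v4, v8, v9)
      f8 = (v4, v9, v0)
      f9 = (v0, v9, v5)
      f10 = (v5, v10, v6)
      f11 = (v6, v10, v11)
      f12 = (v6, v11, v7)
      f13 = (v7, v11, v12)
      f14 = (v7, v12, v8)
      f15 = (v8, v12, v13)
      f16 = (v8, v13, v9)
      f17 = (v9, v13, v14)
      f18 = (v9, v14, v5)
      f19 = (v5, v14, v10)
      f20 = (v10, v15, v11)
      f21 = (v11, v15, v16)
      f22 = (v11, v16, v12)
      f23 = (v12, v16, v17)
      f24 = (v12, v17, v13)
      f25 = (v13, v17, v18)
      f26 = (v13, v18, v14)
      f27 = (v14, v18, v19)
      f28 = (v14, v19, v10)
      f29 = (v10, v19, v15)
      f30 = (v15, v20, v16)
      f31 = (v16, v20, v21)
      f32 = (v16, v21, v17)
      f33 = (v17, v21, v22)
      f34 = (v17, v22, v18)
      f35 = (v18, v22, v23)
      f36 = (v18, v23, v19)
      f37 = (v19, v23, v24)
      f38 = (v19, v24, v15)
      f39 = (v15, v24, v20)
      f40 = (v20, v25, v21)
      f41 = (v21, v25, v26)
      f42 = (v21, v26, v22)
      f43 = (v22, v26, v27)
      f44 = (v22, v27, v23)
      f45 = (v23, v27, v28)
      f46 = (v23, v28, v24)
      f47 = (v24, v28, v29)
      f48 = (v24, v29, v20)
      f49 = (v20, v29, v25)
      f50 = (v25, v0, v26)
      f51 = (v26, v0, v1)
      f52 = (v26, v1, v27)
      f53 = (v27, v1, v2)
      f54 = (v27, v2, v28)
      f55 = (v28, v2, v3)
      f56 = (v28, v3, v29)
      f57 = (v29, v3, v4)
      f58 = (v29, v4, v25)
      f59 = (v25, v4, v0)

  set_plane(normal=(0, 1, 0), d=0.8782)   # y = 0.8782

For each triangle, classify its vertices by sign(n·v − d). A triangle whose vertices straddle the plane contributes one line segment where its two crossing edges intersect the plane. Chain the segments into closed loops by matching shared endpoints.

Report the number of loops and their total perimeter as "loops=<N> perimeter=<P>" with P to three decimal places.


loops=2 perimeter=5.290

Straddling triangles (20 of 60):
  (v0,v5,v1) [-+-] → (1.51298, 0.8782, 0)–(1.35815, 0.8782, 0.213144)  len=0.2634
  (v1,v5,v6) [-++] → (1.35815, 0.8782, 0.213144)–(1.20203, 0.8782, 0.428)  len=0.2656
  (v1,v6,v2) [-+-] → (1.20203, 0.8782, 0.428)–(0.997401, 0.8782, 0.361511)  len=0.2152
  (v2,v6,v7) [-++] → (0.997401, 0.8782, 0.361511)–(0.698942, 0.8782, 0.2645)  len=0.3138
  (v2,v7,v3) [-+-] → (0.698942, 0.8782, 0.2645)–(0.698942, 0.8782, 0.180318)  len=0.0842
  (v3,v7,v8) [-++] → (0.698942, 0.8782, 0.180318)–(0.698942, 0.8782, -0.2645)  len=0.4448
  (v3,v8,v4) [-+-] → (0.698942, 0.8782, -0.2645)–(0.779019, 0.8782, -0.290518)  len=0.0842
  (v4,v8,v9) [-++] → (0.779019, 0.8782, -0.290518)–(1.20203, 0.8782, -0.428)  len=0.4448
  (v4,v9,v0) [-+-] → (1.20203, 0.8782, -0.428)–(1.32846, 0.8782, -0.253949)  len=0.2151
  (v0,v9,v5) [-++] → (1.32846, 0.8782, -0.253949)–(1.51298, 0.8782, 0)  len=0.3139
  (v10,v15,v11) [+-+] → (-1.51298, 0.8782, 0)–(-1.32846, 0.8782, 0.253949)  len=0.3139
  (v11,v15,v16) [+--] → (-1.32846, 0.8782, 0.253949)–(-1.20203, 0.8782, 0.428)  len=0.2151
  (v11,v16,v12) [+-+] → (-1.20203, 0.8782, 0.428)–(-0.779019, 0.8782, 0.290518)  len=0.4448
  (v12,v16,v17) [+--] → (-0.779019, 0.8782, 0.290518)–(-0.698942, 0.8782, 0.2645)  len=0.0842
  (v12,v17,v13) [+-+] → (-0.698942, 0.8782, 0.2645)–(-0.698942, 0.8782, -0.180318)  len=0.4448
  (v13,v17,v18) [+--] → (-0.698942, 0.8782, -0.180318)–(-0.698942, 0.8782, -0.2645)  len=0.0842
  (v13,v18,v14) [+-+] → (-0.698942, 0.8782, -0.2645)–(-0.997401, 0.8782, -0.361511)  len=0.3138
  (v14,v18,v19) [+--] → (-0.997401, 0.8782, -0.361511)–(-1.20203, 0.8782, -0.428)  len=0.2152
  (v14,v19,v10) [+-+] → (-1.20203, 0.8782, -0.428)–(-1.35815, 0.8782, -0.213144)  len=0.2656
  (v10,v19,v15) [+--] → (-1.35815, 0.8782, -0.213144)–(-1.51298, 0.8782, 0)  len=0.2634

Chained into 2 loop(s):
  loop 1: 10 segments, perimeter = 2.6450
  loop 2: 10 segments, perimeter = 2.6450
Total perimeter = 5.290


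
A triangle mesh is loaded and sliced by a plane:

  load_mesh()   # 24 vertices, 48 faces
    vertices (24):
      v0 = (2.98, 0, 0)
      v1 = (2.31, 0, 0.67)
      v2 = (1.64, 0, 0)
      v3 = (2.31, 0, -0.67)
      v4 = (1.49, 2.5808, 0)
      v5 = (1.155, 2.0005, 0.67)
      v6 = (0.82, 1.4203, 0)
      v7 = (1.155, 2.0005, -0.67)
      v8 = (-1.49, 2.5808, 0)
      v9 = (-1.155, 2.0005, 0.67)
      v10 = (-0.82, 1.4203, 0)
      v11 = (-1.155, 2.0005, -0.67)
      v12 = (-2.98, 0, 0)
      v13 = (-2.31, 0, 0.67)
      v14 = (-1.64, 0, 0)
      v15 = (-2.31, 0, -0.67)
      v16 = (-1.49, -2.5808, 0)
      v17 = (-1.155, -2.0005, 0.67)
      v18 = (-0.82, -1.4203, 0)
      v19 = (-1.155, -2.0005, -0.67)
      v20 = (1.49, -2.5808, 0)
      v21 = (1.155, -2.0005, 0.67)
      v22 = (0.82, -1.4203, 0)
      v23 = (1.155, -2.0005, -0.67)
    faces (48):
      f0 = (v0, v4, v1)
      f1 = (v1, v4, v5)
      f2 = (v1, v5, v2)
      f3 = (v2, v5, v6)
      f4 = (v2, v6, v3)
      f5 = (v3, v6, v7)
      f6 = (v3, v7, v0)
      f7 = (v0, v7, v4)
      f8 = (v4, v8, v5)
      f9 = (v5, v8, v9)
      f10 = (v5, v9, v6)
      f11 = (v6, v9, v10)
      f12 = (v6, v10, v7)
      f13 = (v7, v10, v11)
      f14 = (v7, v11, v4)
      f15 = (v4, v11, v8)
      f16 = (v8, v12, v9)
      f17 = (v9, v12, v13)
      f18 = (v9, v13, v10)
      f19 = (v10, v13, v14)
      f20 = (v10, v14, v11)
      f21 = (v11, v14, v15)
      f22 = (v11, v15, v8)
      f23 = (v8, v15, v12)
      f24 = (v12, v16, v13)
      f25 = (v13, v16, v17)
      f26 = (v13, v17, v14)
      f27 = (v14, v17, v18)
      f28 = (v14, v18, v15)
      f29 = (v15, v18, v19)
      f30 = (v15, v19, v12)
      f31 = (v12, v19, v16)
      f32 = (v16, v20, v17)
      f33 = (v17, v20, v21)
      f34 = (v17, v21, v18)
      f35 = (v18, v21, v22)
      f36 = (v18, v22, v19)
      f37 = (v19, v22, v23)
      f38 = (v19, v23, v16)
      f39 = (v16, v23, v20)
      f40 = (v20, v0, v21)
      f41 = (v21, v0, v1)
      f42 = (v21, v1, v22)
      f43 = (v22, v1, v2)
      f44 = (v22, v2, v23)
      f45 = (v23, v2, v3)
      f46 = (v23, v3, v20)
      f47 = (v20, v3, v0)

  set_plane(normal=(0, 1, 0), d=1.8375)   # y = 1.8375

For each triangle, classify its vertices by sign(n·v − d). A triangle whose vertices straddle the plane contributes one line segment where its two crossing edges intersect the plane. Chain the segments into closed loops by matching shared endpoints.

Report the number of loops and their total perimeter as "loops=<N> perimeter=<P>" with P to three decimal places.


Straddling triangles (18 of 48):
  (v0,v4,v1) [-+-] → (1.91914, 1.8375, 0)–(1.72617, 1.8375, 0.192968)  len=0.2729
  (v1,v4,v5) [-++] → (1.72617, 1.8375, 0.192968)–(1.24911, 1.8375, 0.67)  len=0.6746
  (v1,v5,v2) [-+-] → (1.24911, 1.8375, 0.67)–(1.19452, 1.8375, 0.615409)  len=0.0772
  (v2,v5,v6) [-+-] → (1.19452, 1.8375, 0.615409)–(1.06089, 1.8375, 0.481772)  len=0.1890
  (v3,v6,v7) [--+] → (1.06089, 1.8375, -0.481772)–(1.24911, 1.8375, -0.67)  len=0.2662
  (v3,v7,v0) [-+-] → (1.24911, 1.8375, -0.67)–(1.3037, 1.8375, -0.615409)  len=0.0772
  (v0,v7,v4) [-++] → (1.3037, 1.8375, -0.615409)–(1.91914, 1.8375, 0)  len=0.8703
  (v5,v9,v6) [++-] → (-0.600148, 1.8375, 0.481772)–(1.06089, 1.8375, 0.481772)  len=1.6610
  (v6,v9,v10) [-+-] → (-0.600148, 1.8375, 0.481772)–(-1.06089, 1.8375, 0.481772)  len=0.4607
  (v6,v10,v7) [--+] → (0.600148, 1.8375, -0.481772)–(1.06089, 1.8375, -0.481772)  len=0.4607
  (v7,v10,v11) [+-+] → (0.600148, 1.8375, -0.481772)–(-1.06089, 1.8375, -0.481772)  len=1.6610
  (v8,v12,v9) [+-+] → (-1.91914, 1.8375, 0)–(-1.3037, 1.8375, 0.615409)  len=0.8703
  (v9,v12,v13) [+--] → (-1.3037, 1.8375, 0.615409)–(-1.24911, 1.8375, 0.67)  len=0.0772
  (v9,v13,v10) [+--] → (-1.24911, 1.8375, 0.67)–(-1.06089, 1.8375, 0.481772)  len=0.2662
  (v10,v14,v11) [--+] → (-1.19452, 1.8375, -0.615409)–(-1.06089, 1.8375, -0.481772)  len=0.1890
  (v11,v14,v15) [+--] → (-1.19452, 1.8375, -0.615409)–(-1.24911, 1.8375, -0.67)  len=0.0772
  (v11,v15,v8) [+-+] → (-1.24911, 1.8375, -0.67)–(-1.72617, 1.8375, -0.192968)  len=0.6746
  (v8,v15,v12) [+--] → (-1.72617, 1.8375, -0.192968)–(-1.91914, 1.8375, 0)  len=0.2729

Chained into 1 loop(s):
  loop 1: 18 segments, perimeter = 9.0985
Total perimeter = 9.098

loops=1 perimeter=9.098


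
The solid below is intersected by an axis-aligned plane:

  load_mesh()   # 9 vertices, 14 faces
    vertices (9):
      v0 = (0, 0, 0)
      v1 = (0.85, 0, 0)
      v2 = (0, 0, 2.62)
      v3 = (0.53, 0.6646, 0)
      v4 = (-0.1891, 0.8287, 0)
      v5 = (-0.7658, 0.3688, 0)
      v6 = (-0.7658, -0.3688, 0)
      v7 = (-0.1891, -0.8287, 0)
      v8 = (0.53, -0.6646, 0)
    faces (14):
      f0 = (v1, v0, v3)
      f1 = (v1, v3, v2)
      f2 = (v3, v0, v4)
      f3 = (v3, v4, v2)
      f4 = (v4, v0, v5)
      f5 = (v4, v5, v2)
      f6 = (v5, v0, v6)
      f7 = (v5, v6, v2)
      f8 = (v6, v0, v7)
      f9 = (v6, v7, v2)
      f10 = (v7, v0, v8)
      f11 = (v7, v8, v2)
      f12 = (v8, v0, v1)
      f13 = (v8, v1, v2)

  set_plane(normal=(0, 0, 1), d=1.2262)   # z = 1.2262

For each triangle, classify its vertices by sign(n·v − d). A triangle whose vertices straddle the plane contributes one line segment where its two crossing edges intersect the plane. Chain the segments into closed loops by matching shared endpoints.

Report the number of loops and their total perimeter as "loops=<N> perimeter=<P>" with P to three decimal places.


Straddling triangles (7 of 14):
  (v1,v3,v2) [--+] → (0.281952, 0.353557, 1.2262)–(0.452187, 0, 1.2262)  len=0.3924
  (v3,v4,v2) [--+] → (-0.100598, 0.440856, 1.2262)–(0.281952, 0.353557, 1.2262)  len=0.3924
  (v4,v5,v2) [--+] → (-0.407394, 0.196196, 1.2262)–(-0.100598, 0.440856, 1.2262)  len=0.3924
  (v5,v6,v2) [--+] → (-0.407394, -0.196196, 1.2262)–(-0.407394, 0.196196, 1.2262)  len=0.3924
  (v6,v7,v2) [--+] → (-0.100598, -0.440856, 1.2262)–(-0.407394, -0.196196, 1.2262)  len=0.3924
  (v7,v8,v2) [--+] → (0.281952, -0.353557, 1.2262)–(-0.100598, -0.440856, 1.2262)  len=0.3924
  (v8,v1,v2) [--+] → (0.452187, 0, 1.2262)–(0.281952, -0.353557, 1.2262)  len=0.3924

Chained into 1 loop(s):
  loop 1: 7 segments, perimeter = 2.7468
Total perimeter = 2.747

loops=1 perimeter=2.747


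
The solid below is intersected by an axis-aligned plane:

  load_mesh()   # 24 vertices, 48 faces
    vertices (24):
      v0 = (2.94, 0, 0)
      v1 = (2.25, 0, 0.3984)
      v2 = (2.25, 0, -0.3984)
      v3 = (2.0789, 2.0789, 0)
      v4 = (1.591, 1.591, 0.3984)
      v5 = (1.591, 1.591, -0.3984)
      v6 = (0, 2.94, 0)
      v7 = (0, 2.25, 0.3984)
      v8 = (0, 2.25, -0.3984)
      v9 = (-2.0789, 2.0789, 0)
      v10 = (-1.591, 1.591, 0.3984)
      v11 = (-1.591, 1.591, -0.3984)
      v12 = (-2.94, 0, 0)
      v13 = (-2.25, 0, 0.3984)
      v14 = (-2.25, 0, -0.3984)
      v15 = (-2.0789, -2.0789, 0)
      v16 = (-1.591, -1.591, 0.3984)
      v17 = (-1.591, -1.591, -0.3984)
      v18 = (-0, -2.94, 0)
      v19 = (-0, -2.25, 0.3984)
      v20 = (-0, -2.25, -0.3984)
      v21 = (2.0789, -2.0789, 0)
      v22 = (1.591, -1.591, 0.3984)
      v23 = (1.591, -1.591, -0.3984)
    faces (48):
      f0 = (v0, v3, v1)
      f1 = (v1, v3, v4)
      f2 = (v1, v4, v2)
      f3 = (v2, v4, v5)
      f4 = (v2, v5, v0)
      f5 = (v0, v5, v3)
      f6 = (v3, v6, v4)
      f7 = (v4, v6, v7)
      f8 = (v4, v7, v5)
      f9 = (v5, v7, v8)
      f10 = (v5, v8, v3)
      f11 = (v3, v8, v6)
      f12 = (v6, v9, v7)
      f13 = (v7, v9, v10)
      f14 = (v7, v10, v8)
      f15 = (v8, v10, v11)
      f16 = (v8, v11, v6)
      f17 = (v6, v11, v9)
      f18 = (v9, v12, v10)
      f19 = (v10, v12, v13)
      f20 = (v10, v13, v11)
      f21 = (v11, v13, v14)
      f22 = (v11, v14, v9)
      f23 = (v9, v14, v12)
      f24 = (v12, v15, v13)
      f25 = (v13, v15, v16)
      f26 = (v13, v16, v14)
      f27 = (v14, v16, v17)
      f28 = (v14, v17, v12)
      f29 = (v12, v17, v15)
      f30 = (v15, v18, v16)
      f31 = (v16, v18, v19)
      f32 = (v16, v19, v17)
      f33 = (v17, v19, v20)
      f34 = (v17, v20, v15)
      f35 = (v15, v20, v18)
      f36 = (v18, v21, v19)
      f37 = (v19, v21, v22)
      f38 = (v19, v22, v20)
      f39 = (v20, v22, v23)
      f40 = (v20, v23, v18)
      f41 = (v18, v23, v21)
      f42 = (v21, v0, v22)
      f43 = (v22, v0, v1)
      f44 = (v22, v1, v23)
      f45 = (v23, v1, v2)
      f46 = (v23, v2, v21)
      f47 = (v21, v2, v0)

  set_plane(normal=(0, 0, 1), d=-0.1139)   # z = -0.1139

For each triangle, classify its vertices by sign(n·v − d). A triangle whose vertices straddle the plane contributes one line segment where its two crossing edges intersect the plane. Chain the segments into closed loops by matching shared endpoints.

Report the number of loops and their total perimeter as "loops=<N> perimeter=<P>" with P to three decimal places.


Straddling triangles (32 of 48):
  (v1,v4,v2) [++-] → (2.0147, 0.568072, -0.1139)–(2.25, 0, -0.1139)  len=0.6149
  (v2,v4,v5) [-+-] → (2.0147, 0.568072, -0.1139)–(1.591, 1.591, -0.1139)  len=1.1072
  (v2,v5,v0) [--+] → (2.55433, 0.454857, -0.1139)–(2.74273, 0, -0.1139)  len=0.4923
  (v0,v5,v3) [+-+] → (2.55433, 0.454857, -0.1139)–(1.93941, 1.93941, -0.1139)  len=1.6069
  (v4,v7,v5) [++-] → (1.02293, 1.8263, -0.1139)–(1.591, 1.591, -0.1139)  len=0.6149
  (v5,v7,v8) [-+-] → (1.02293, 1.8263, -0.1139)–(0, 2.25, -0.1139)  len=1.1072
  (v5,v8,v3) [--+] → (1.48456, 2.12782, -0.1139)–(1.93941, 1.93941, -0.1139)  len=0.4923
  (v3,v8,v6) [+-+] → (1.48456, 2.12782, -0.1139)–(0, 2.74273, -0.1139)  len=1.6069
  (v7,v10,v8) [++-] → (-0.568072, 2.0147, -0.1139)–(0, 2.25, -0.1139)  len=0.6149
  (v8,v10,v11) [-+-] → (-0.568072, 2.0147, -0.1139)–(-1.591, 1.591, -0.1139)  len=1.1072
  (v8,v11,v6) [--+] → (-0.454857, 2.55433, -0.1139)–(0, 2.74273, -0.1139)  len=0.4923
  (v6,v11,v9) [+-+] → (-0.454857, 2.55433, -0.1139)–(-1.93941, 1.93941, -0.1139)  len=1.6069
  (v10,v13,v11) [++-] → (-1.8263, 1.02293, -0.1139)–(-1.591, 1.591, -0.1139)  len=0.6149
  (v11,v13,v14) [-+-] → (-1.8263, 1.02293, -0.1139)–(-2.25, 0, -0.1139)  len=1.1072
  (v11,v14,v9) [--+] → (-2.12782, 1.48456, -0.1139)–(-1.93941, 1.93941, -0.1139)  len=0.4923
  (v9,v14,v12) [+-+] → (-2.12782, 1.48456, -0.1139)–(-2.74273, 0, -0.1139)  len=1.6069
  (v13,v16,v14) [++-] → (-2.0147, -0.568072, -0.1139)–(-2.25, 0, -0.1139)  len=0.6149
  (v14,v16,v17) [-+-] → (-2.0147, -0.568072, -0.1139)–(-1.591, -1.591, -0.1139)  len=1.1072
  (v14,v17,v12) [--+] → (-2.55433, -0.454857, -0.1139)–(-2.74273, 0, -0.1139)  len=0.4923
  (v12,v17,v15) [+-+] → (-2.55433, -0.454857, -0.1139)–(-1.93941, -1.93941, -0.1139)  len=1.6069
  (v16,v19,v17) [++-] → (-1.02293, -1.8263, -0.1139)–(-1.591, -1.591, -0.1139)  len=0.6149
  (v17,v19,v20) [-+-] → (-1.02293, -1.8263, -0.1139)–(0, -2.25, -0.1139)  len=1.1072
  (v17,v20,v15) [--+] → (-1.48456, -2.12782, -0.1139)–(-1.93941, -1.93941, -0.1139)  len=0.4923
  (v15,v20,v18) [+-+] → (-1.48456, -2.12782, -0.1139)–(0, -2.74273, -0.1139)  len=1.6069
  (v19,v22,v20) [++-] → (0.568072, -2.0147, -0.1139)–(0, -2.25, -0.1139)  len=0.6149
  (v20,v22,v23) [-+-] → (0.568072, -2.0147, -0.1139)–(1.591, -1.591, -0.1139)  len=1.1072
  (v20,v23,v18) [--+] → (0.454857, -2.55433, -0.1139)–(0, -2.74273, -0.1139)  len=0.4923
  (v18,v23,v21) [+-+] → (0.454857, -2.55433, -0.1139)–(1.93941, -1.93941, -0.1139)  len=1.6069
  (v22,v1,v23) [++-] → (1.8263, -1.02293, -0.1139)–(1.591, -1.591, -0.1139)  len=0.6149
  (v23,v1,v2) [-+-] → (1.8263, -1.02293, -0.1139)–(2.25, 0, -0.1139)  len=1.1072
  (v23,v2,v21) [--+] → (2.12782, -1.48456, -0.1139)–(1.93941, -1.93941, -0.1139)  len=0.4923
  (v21,v2,v0) [+-+] → (2.12782, -1.48456, -0.1139)–(2.74273, 0, -0.1139)  len=1.6069

Chained into 2 loop(s):
  loop 1: 16 segments, perimeter = 13.7766
  loop 2: 16 segments, perimeter = 16.7936
Total perimeter = 30.570

loops=2 perimeter=30.570


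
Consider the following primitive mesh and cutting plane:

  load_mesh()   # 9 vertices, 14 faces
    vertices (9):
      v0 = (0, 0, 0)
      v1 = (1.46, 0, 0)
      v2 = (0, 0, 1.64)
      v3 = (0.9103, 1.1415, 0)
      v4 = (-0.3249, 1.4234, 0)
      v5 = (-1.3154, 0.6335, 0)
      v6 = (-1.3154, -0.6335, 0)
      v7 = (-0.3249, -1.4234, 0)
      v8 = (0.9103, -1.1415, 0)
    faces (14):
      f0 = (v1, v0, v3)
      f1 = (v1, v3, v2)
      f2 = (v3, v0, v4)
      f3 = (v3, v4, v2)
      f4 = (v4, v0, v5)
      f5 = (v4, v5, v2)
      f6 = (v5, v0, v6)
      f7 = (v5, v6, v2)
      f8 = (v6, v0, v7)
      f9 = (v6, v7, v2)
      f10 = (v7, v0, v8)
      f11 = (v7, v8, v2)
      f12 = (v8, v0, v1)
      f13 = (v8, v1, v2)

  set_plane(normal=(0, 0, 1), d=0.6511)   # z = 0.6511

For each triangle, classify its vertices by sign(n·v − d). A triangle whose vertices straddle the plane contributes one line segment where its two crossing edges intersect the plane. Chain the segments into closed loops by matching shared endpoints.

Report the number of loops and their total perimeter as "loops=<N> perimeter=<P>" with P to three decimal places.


loops=1 perimeter=5.348

Straddling triangles (7 of 14):
  (v1,v3,v2) [--+] → (0.5489, 0.688311, 0.6511)–(0.880362, 0, 0.6511)  len=0.7640
  (v3,v4,v2) [--+] → (-0.195911, 0.858293, 0.6511)–(0.5489, 0.688311, 0.6511)  len=0.7640
  (v4,v5,v2) [--+] → (-0.79317, 0.381993, 0.6511)–(-0.195911, 0.858293, 0.6511)  len=0.7639
  (v5,v6,v2) [--+] → (-0.79317, -0.381993, 0.6511)–(-0.79317, 0.381993, 0.6511)  len=0.7640
  (v6,v7,v2) [--+] → (-0.195911, -0.858293, 0.6511)–(-0.79317, -0.381993, 0.6511)  len=0.7639
  (v7,v8,v2) [--+] → (0.5489, -0.688311, 0.6511)–(-0.195911, -0.858293, 0.6511)  len=0.7640
  (v8,v1,v2) [--+] → (0.880362, 0, 0.6511)–(0.5489, -0.688311, 0.6511)  len=0.7640

Chained into 1 loop(s):
  loop 1: 7 segments, perimeter = 5.3477
Total perimeter = 5.348


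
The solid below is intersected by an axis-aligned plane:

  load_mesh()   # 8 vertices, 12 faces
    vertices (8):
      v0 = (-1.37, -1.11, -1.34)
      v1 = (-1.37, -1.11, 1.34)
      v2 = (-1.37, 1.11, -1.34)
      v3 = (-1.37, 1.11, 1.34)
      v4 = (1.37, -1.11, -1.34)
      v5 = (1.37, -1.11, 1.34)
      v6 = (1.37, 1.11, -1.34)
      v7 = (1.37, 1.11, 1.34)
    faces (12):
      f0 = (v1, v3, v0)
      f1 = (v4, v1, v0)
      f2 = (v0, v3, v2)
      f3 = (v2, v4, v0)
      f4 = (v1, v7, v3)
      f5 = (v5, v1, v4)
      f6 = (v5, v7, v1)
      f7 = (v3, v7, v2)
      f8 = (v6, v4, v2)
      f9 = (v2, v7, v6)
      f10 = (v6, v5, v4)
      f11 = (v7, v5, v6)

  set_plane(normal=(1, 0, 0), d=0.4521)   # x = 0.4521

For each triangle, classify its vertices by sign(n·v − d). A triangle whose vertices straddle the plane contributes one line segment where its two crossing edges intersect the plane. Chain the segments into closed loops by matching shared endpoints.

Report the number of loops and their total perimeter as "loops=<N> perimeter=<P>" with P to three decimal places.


Straddling triangles (8 of 12):
  (v4,v1,v0) [+--] → (0.4521, -1.11, -0.4422)–(0.4521, -1.11, -1.34)  len=0.8978
  (v2,v4,v0) [-+-] → (0.4521, -0.3663, -1.34)–(0.4521, -1.11, -1.34)  len=0.7437
  (v1,v7,v3) [-+-] → (0.4521, 0.3663, 1.34)–(0.4521, 1.11, 1.34)  len=0.7437
  (v5,v1,v4) [+-+] → (0.4521, -1.11, 1.34)–(0.4521, -1.11, -0.4422)  len=1.7822
  (v5,v7,v1) [++-] → (0.4521, 0.3663, 1.34)–(0.4521, -1.11, 1.34)  len=1.4763
  (v3,v7,v2) [-+-] → (0.4521, 1.11, 1.34)–(0.4521, 1.11, 0.4422)  len=0.8978
  (v6,v4,v2) [++-] → (0.4521, -0.3663, -1.34)–(0.4521, 1.11, -1.34)  len=1.4763
  (v2,v7,v6) [-++] → (0.4521, 1.11, 0.4422)–(0.4521, 1.11, -1.34)  len=1.7822

Chained into 1 loop(s):
  loop 1: 8 segments, perimeter = 9.8000
Total perimeter = 9.800

loops=1 perimeter=9.800


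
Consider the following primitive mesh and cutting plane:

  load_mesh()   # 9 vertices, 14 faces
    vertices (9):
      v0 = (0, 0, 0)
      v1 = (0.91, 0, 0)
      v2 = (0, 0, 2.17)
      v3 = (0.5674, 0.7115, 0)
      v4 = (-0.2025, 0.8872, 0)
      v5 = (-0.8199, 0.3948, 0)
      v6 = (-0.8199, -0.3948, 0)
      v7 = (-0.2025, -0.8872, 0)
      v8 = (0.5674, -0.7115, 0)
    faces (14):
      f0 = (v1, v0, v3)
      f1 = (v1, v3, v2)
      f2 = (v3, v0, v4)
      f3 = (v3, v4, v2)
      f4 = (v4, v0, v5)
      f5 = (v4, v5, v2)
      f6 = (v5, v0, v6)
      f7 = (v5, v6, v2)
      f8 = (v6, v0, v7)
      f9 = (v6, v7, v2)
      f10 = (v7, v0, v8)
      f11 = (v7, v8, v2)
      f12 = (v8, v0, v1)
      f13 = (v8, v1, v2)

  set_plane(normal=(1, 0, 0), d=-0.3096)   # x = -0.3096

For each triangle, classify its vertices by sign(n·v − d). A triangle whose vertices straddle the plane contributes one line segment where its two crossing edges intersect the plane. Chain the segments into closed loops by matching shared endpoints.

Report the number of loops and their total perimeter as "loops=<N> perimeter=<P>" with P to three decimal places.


loops=1 perimeter=4.902

Straddling triangles (6 of 14):
  (v4,v0,v5) [++-] → (-0.3096, 0.149079, 0)–(-0.3096, 0.801784, 0)  len=0.6527
  (v4,v5,v2) [+-+] → (-0.3096, 0.801784, 0)–(-0.3096, 0.149079, 1.35059)  len=1.5000
  (v5,v0,v6) [-+-] → (-0.3096, 0.149079, 0)–(-0.3096, -0.149079, 0)  len=0.2982
  (v5,v6,v2) [--+] → (-0.3096, -0.149079, 1.35059)–(-0.3096, 0.149079, 1.35059)  len=0.2982
  (v6,v0,v7) [-++] → (-0.3096, -0.149079, 0)–(-0.3096, -0.801784, 0)  len=0.6527
  (v6,v7,v2) [-++] → (-0.3096, -0.801784, 0)–(-0.3096, -0.149079, 1.35059)  len=1.5000

Chained into 1 loop(s):
  loop 1: 6 segments, perimeter = 4.9018
Total perimeter = 4.902


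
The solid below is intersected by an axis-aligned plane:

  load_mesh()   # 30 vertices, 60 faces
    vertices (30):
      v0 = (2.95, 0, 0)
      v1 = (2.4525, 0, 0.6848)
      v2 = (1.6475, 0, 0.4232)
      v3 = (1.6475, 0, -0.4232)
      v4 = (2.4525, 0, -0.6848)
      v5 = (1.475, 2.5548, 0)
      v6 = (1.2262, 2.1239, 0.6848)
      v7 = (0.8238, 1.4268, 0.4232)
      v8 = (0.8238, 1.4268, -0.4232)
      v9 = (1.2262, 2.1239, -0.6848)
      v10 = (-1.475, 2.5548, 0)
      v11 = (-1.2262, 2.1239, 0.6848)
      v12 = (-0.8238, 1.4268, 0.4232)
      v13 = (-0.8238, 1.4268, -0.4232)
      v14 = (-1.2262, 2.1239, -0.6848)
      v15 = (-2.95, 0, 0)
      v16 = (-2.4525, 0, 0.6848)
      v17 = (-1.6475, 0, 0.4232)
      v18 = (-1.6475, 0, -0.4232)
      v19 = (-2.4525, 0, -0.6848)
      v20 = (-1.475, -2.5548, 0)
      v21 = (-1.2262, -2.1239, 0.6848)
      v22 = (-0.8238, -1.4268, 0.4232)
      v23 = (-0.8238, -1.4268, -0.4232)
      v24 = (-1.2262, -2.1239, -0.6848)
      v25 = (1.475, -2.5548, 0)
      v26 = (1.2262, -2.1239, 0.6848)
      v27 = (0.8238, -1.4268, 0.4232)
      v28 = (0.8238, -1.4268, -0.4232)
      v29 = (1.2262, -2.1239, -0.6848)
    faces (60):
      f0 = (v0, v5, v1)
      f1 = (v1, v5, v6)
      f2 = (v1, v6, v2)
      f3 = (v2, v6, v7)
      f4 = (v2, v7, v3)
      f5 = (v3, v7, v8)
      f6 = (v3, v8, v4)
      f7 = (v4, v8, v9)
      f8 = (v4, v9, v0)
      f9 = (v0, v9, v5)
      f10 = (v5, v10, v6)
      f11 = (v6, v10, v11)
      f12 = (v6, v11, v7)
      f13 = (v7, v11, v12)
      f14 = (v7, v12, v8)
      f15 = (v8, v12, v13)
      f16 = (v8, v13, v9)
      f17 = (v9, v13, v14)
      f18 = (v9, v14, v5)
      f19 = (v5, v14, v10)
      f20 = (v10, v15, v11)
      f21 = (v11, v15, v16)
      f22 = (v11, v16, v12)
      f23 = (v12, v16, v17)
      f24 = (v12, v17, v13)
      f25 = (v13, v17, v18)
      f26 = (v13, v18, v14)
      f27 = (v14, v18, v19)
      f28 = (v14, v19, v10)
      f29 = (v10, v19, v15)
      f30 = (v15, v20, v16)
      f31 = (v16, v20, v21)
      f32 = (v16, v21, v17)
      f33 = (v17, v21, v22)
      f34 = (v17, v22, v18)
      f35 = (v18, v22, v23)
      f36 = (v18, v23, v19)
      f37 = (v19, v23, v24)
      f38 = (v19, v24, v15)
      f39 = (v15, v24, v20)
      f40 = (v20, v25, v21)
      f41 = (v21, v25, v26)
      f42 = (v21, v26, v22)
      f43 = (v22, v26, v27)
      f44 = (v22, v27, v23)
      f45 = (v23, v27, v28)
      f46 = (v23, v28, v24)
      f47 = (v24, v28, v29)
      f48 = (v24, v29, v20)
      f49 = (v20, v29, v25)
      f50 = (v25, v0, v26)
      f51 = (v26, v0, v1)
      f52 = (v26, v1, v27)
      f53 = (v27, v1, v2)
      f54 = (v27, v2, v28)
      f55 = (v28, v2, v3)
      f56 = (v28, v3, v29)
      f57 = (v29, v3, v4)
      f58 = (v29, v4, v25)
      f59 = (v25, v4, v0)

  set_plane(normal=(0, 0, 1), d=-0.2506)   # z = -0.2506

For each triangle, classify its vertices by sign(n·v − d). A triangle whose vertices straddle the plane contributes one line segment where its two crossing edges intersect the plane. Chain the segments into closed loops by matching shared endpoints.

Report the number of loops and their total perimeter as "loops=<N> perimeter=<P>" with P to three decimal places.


Straddling triangles (24 of 60):
  (v2,v7,v3) [++-] → (1.47953, 0.290957, -0.2506)–(1.6475, 0, -0.2506)  len=0.3360
  (v3,v7,v8) [-+-] → (1.47953, 0.290957, -0.2506)–(0.8238, 1.4268, -0.2506)  len=1.3115
  (v4,v9,v0) [--+] → (2.31918, 0.777233, -0.2506)–(2.76794, 0, -0.2506)  len=0.8975
  (v0,v9,v5) [+-+] → (2.31918, 0.777233, -0.2506)–(1.38395, 2.39711, -0.2506)  len=1.8705
  (v7,v12,v8) [++-] → (0.487817, 1.4268, -0.2506)–(0.8238, 1.4268, -0.2506)  len=0.3360
  (v8,v12,v13) [-+-] → (0.487817, 1.4268, -0.2506)–(-0.8238, 1.4268, -0.2506)  len=1.3116
  (v9,v14,v5) [--+] → (0.486506, 2.39711, -0.2506)–(1.38395, 2.39711, -0.2506)  len=0.8974
  (v5,v14,v10) [+-+] → (0.486506, 2.39711, -0.2506)–(-1.38395, 2.39711, -0.2506)  len=1.8705
  (v12,v17,v13) [++-] → (-0.991771, 1.13584, -0.2506)–(-0.8238, 1.4268, -0.2506)  len=0.3360
  (v13,v17,v18) [-+-] → (-0.991771, 1.13584, -0.2506)–(-1.6475, 0, -0.2506)  len=1.3115
  (v14,v19,v10) [--+] → (-1.83271, 1.61988, -0.2506)–(-1.38395, 2.39711, -0.2506)  len=0.8975
  (v10,v19,v15) [+-+] → (-1.83271, 1.61988, -0.2506)–(-2.76794, 0, -0.2506)  len=1.8705
  (v17,v22,v18) [++-] → (-1.47953, -0.290957, -0.2506)–(-1.6475, 0, -0.2506)  len=0.3360
  (v18,v22,v23) [-+-] → (-1.47953, -0.290957, -0.2506)–(-0.8238, -1.4268, -0.2506)  len=1.3115
  (v19,v24,v15) [--+] → (-2.31918, -0.777233, -0.2506)–(-2.76794, 0, -0.2506)  len=0.8975
  (v15,v24,v20) [+-+] → (-2.31918, -0.777233, -0.2506)–(-1.38395, -2.39711, -0.2506)  len=1.8705
  (v22,v27,v23) [++-] → (-0.487817, -1.4268, -0.2506)–(-0.8238, -1.4268, -0.2506)  len=0.3360
  (v23,v27,v28) [-+-] → (-0.487817, -1.4268, -0.2506)–(0.8238, -1.4268, -0.2506)  len=1.3116
  (v24,v29,v20) [--+] → (-0.486506, -2.39711, -0.2506)–(-1.38395, -2.39711, -0.2506)  len=0.8974
  (v20,v29,v25) [+-+] → (-0.486506, -2.39711, -0.2506)–(1.38395, -2.39711, -0.2506)  len=1.8705
  (v27,v2,v28) [++-] → (0.991771, -1.13584, -0.2506)–(0.8238, -1.4268, -0.2506)  len=0.3360
  (v28,v2,v3) [-+-] → (0.991771, -1.13584, -0.2506)–(1.6475, 0, -0.2506)  len=1.3115
  (v29,v4,v25) [--+] → (1.83271, -1.61988, -0.2506)–(1.38395, -2.39711, -0.2506)  len=0.8975
  (v25,v4,v0) [+-+] → (1.83271, -1.61988, -0.2506)–(2.76794, 0, -0.2506)  len=1.8705

Chained into 2 loop(s):
  loop 1: 12 segments, perimeter = 9.8852
  loop 2: 12 segments, perimeter = 16.6076
Total perimeter = 26.493

loops=2 perimeter=26.493


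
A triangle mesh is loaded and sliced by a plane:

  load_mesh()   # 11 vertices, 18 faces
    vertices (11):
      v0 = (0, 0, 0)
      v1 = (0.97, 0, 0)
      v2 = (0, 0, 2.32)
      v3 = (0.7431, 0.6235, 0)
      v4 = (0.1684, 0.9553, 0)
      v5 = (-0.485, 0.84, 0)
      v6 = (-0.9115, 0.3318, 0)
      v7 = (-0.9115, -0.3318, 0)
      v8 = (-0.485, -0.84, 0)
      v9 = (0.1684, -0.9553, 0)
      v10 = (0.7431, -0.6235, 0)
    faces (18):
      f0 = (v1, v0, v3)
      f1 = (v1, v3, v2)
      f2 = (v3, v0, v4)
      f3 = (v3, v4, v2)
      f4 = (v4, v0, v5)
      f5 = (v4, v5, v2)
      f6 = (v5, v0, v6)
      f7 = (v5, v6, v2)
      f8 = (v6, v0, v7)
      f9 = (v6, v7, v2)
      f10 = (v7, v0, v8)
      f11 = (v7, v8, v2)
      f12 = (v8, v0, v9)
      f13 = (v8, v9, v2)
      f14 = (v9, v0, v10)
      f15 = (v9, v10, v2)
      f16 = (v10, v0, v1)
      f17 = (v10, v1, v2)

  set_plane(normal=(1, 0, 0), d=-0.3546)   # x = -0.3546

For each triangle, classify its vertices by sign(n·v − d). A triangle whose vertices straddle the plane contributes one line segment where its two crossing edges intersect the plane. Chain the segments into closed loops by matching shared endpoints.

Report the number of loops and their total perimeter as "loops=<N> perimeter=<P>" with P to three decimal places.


loops=1 perimeter=5.188

Straddling triangles (10 of 18):
  (v4,v0,v5) [++-] → (-0.3546, 0.614153, 0)–(-0.3546, 0.863011, 0)  len=0.2489
  (v4,v5,v2) [+-+] → (-0.3546, 0.863011, 0)–(-0.3546, 0.614153, 0.623769)  len=0.6716
  (v5,v0,v6) [-+-] → (-0.3546, 0.614153, 0)–(-0.3546, 0.12908, 0)  len=0.4851
  (v5,v6,v2) [--+] → (-0.3546, 0.12908, 1.41745)–(-0.3546, 0.614153, 0.623769)  len=0.9302
  (v6,v0,v7) [-+-] → (-0.3546, 0.12908, 0)–(-0.3546, -0.12908, 0)  len=0.2582
  (v6,v7,v2) [--+] → (-0.3546, -0.12908, 1.41745)–(-0.3546, 0.12908, 1.41745)  len=0.2582
  (v7,v0,v8) [-+-] → (-0.3546, -0.12908, 0)–(-0.3546, -0.614153, 0)  len=0.4851
  (v7,v8,v2) [--+] → (-0.3546, -0.614153, 0.623769)–(-0.3546, -0.12908, 1.41745)  len=0.9302
  (v8,v0,v9) [-++] → (-0.3546, -0.614153, 0)–(-0.3546, -0.863011, 0)  len=0.2489
  (v8,v9,v2) [-++] → (-0.3546, -0.863011, 0)–(-0.3546, -0.614153, 0.623769)  len=0.6716

Chained into 1 loop(s):
  loop 1: 10 segments, perimeter = 5.1877
Total perimeter = 5.188


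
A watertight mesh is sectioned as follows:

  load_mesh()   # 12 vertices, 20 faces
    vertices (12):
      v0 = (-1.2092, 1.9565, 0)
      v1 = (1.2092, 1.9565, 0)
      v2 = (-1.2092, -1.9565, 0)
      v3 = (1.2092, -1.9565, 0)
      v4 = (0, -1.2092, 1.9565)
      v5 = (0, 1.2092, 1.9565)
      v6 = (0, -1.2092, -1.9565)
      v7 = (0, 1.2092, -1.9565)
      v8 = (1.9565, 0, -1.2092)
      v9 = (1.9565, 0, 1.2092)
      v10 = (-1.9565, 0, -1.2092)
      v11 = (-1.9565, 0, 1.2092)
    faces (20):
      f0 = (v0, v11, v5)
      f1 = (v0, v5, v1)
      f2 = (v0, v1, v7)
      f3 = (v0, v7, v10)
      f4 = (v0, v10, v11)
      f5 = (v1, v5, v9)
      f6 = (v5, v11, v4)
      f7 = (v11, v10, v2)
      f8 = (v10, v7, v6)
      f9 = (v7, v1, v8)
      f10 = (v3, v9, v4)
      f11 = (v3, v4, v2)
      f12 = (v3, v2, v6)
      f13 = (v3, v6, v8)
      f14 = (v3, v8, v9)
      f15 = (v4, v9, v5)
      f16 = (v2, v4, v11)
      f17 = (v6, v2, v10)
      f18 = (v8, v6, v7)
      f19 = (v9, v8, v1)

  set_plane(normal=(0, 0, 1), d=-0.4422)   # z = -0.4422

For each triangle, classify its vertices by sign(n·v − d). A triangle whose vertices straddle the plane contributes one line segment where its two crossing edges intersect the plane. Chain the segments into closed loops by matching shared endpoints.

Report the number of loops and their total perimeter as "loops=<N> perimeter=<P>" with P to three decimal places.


loops=1 perimeter=12.149

Straddling triangles (10 of 20):
  (v0,v1,v7) [++-] → (0.935902, 1.7876, -0.4422)–(-0.935902, 1.7876, -0.4422)  len=1.8718
  (v0,v7,v10) [+--] → (-0.935902, 1.7876, -0.4422)–(-1.48248, 1.24102, -0.4422)  len=0.7730
  (v0,v10,v11) [+-+] → (-1.48248, 1.24102, -0.4422)–(-1.9565, 0, -0.4422)  len=1.3285
  (v11,v10,v2) [+-+] → (-1.9565, 0, -0.4422)–(-1.48248, -1.24102, -0.4422)  len=1.3285
  (v7,v1,v8) [-+-] → (0.935902, 1.7876, -0.4422)–(1.48248, 1.24102, -0.4422)  len=0.7730
  (v3,v2,v6) [++-] → (-0.935902, -1.7876, -0.4422)–(0.935902, -1.7876, -0.4422)  len=1.8718
  (v3,v6,v8) [+--] → (0.935902, -1.7876, -0.4422)–(1.48248, -1.24102, -0.4422)  len=0.7730
  (v3,v8,v9) [+-+] → (1.48248, -1.24102, -0.4422)–(1.9565, 0, -0.4422)  len=1.3285
  (v6,v2,v10) [-+-] → (-0.935902, -1.7876, -0.4422)–(-1.48248, -1.24102, -0.4422)  len=0.7730
  (v9,v8,v1) [+-+] → (1.9565, 0, -0.4422)–(1.48248, 1.24102, -0.4422)  len=1.3285

Chained into 1 loop(s):
  loop 1: 10 segments, perimeter = 12.1494
Total perimeter = 12.149


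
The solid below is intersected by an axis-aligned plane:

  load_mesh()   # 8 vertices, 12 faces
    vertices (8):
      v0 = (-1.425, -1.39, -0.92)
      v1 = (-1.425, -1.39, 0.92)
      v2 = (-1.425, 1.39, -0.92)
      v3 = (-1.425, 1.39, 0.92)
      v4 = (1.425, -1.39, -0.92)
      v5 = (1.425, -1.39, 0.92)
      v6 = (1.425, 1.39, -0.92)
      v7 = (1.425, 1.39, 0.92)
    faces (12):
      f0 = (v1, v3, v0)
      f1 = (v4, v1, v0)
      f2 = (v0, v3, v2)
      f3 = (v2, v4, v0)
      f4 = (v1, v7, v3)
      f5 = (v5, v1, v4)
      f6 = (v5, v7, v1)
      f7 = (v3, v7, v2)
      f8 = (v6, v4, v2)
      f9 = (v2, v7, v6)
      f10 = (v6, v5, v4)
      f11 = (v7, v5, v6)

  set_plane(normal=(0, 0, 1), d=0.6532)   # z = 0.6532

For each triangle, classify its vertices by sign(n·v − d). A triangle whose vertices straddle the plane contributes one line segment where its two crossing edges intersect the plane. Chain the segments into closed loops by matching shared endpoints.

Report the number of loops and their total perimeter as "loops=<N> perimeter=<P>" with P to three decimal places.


loops=1 perimeter=11.260

Straddling triangles (8 of 12):
  (v1,v3,v0) [++-] → (-1.425, 0.9869, 0.6532)–(-1.425, -1.39, 0.6532)  len=2.3769
  (v4,v1,v0) [-+-] → (-1.01175, -1.39, 0.6532)–(-1.425, -1.39, 0.6532)  len=0.4133
  (v0,v3,v2) [-+-] → (-1.425, 0.9869, 0.6532)–(-1.425, 1.39, 0.6532)  len=0.4031
  (v5,v1,v4) [++-] → (-1.01175, -1.39, 0.6532)–(1.425, -1.39, 0.6532)  len=2.4367
  (v3,v7,v2) [++-] → (1.01175, 1.39, 0.6532)–(-1.425, 1.39, 0.6532)  len=2.4367
  (v2,v7,v6) [-+-] → (1.01175, 1.39, 0.6532)–(1.425, 1.39, 0.6532)  len=0.4133
  (v6,v5,v4) [-+-] → (1.425, -0.9869, 0.6532)–(1.425, -1.39, 0.6532)  len=0.4031
  (v7,v5,v6) [++-] → (1.425, -0.9869, 0.6532)–(1.425, 1.39, 0.6532)  len=2.3769

Chained into 1 loop(s):
  loop 1: 8 segments, perimeter = 11.2600
Total perimeter = 11.260


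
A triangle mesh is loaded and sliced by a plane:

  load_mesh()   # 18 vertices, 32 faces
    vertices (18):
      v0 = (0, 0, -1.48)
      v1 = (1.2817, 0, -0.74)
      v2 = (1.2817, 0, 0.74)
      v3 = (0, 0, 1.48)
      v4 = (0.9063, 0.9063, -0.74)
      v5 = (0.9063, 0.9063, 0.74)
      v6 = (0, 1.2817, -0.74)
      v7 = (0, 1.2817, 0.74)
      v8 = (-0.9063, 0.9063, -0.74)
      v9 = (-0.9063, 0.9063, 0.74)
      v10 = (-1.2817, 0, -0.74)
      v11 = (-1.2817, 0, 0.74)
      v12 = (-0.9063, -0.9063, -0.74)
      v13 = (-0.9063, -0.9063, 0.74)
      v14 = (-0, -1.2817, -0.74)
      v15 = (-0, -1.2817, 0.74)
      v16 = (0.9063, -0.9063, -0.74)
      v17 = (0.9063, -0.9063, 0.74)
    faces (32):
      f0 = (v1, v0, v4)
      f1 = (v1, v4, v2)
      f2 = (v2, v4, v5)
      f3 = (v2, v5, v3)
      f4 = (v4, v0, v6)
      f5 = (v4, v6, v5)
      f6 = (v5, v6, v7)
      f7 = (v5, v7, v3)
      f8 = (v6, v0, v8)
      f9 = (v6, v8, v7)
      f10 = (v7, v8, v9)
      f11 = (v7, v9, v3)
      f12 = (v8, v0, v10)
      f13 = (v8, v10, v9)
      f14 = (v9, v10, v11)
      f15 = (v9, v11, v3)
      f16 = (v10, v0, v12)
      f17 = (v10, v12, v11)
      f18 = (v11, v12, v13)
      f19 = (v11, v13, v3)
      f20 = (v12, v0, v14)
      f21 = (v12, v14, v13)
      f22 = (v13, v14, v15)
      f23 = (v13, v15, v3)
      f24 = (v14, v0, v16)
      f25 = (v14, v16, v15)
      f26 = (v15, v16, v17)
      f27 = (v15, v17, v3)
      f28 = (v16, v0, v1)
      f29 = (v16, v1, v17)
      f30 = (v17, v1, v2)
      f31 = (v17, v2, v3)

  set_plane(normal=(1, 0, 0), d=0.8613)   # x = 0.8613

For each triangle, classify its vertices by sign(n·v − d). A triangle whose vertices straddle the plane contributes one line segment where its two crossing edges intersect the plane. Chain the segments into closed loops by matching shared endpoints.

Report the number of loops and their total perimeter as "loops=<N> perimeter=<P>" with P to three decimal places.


Straddling triangles (12 of 32):
  (v1,v0,v4) [+-+] → (0.8613, 0, -0.982721)–(0.8613, 0.8613, -0.776743)  len=0.8856
  (v2,v5,v3) [++-] → (0.8613, 0.8613, 0.776743)–(0.8613, 0, 0.982721)  len=0.8856
  (v4,v0,v6) [+--] → (0.8613, 0.8613, -0.776743)–(0.8613, 0.92494, -0.74)  len=0.0735
  (v4,v6,v5) [+-+] → (0.8613, 0.92494, -0.74)–(0.8613, 0.92494, 0.666514)  len=1.4065
  (v5,v6,v7) [+--] → (0.8613, 0.92494, 0.666514)–(0.8613, 0.92494, 0.74)  len=0.0735
  (v5,v7,v3) [+--] → (0.8613, 0.92494, 0.74)–(0.8613, 0.8613, 0.776743)  len=0.0735
  (v14,v0,v16) [--+] → (0.8613, -0.8613, -0.776743)–(0.8613, -0.92494, -0.74)  len=0.0735
  (v14,v16,v15) [-+-] → (0.8613, -0.92494, -0.74)–(0.8613, -0.92494, -0.666514)  len=0.0735
  (v15,v16,v17) [-++] → (0.8613, -0.92494, -0.666514)–(0.8613, -0.92494, 0.74)  len=1.4065
  (v15,v17,v3) [-+-] → (0.8613, -0.92494, 0.74)–(0.8613, -0.8613, 0.776743)  len=0.0735
  (v16,v0,v1) [+-+] → (0.8613, -0.8613, -0.776743)–(0.8613, 0, -0.982721)  len=0.8856
  (v17,v2,v3) [++-] → (0.8613, 0, 0.982721)–(0.8613, -0.8613, 0.776743)  len=0.8856

Chained into 1 loop(s):
  loop 1: 12 segments, perimeter = 6.7963
Total perimeter = 6.796

loops=1 perimeter=6.796


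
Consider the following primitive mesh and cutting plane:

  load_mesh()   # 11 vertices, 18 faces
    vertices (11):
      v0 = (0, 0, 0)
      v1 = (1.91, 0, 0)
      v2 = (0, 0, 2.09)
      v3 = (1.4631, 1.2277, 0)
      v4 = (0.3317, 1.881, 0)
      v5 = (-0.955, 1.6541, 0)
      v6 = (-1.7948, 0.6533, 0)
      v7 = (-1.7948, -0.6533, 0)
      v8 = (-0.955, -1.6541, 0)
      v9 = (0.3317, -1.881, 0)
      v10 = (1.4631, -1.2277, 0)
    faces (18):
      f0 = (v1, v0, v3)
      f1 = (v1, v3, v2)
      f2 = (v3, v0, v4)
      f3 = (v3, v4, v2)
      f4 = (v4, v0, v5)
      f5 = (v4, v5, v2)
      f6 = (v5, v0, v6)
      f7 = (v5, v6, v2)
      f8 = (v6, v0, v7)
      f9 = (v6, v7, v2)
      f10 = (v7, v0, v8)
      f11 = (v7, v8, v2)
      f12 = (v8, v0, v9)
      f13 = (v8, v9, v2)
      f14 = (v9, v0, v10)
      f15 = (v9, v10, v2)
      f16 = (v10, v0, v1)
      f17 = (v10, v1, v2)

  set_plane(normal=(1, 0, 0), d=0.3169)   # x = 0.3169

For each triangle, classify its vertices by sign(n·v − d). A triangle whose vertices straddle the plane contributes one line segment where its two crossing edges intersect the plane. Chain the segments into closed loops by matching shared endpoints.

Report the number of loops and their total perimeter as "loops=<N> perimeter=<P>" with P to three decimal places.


loops=1 perimeter=8.926

Straddling triangles (12 of 18):
  (v1,v0,v3) [+-+] → (0.3169, 0, 0)–(0.3169, 0.265914, 0)  len=0.2659
  (v1,v3,v2) [++-] → (0.3169, 0.265914, 1.63732)–(0.3169, 0, 1.74324)  len=0.2862
  (v3,v0,v4) [+-+] → (0.3169, 0.265914, 0)–(0.3169, 1.79707, 0)  len=1.5312
  (v3,v4,v2) [++-] → (0.3169, 1.79707, 0.0932529)–(0.3169, 0.265914, 1.63732)  len=2.1745
  (v4,v0,v5) [+--] → (0.3169, 1.79707, 0)–(0.3169, 1.87839, 0)  len=0.0813
  (v4,v5,v2) [+--] → (0.3169, 1.87839, 0)–(0.3169, 1.79707, 0.0932529)  len=0.1237
  (v8,v0,v9) [--+] → (0.3169, -1.79707, 0)–(0.3169, -1.87839, 0)  len=0.0813
  (v8,v9,v2) [-+-] → (0.3169, -1.87839, 0)–(0.3169, -1.79707, 0.0932529)  len=0.1237
  (v9,v0,v10) [+-+] → (0.3169, -1.79707, 0)–(0.3169, -0.265914, 0)  len=1.5312
  (v9,v10,v2) [++-] → (0.3169, -0.265914, 1.63732)–(0.3169, -1.79707, 0.0932529)  len=2.1745
  (v10,v0,v1) [+-+] → (0.3169, -0.265914, 0)–(0.3169, 0, 0)  len=0.2659
  (v10,v1,v2) [++-] → (0.3169, 0, 1.74324)–(0.3169, -0.265914, 1.63732)  len=0.2862

Chained into 1 loop(s):
  loop 1: 12 segments, perimeter = 8.9258
Total perimeter = 8.926
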